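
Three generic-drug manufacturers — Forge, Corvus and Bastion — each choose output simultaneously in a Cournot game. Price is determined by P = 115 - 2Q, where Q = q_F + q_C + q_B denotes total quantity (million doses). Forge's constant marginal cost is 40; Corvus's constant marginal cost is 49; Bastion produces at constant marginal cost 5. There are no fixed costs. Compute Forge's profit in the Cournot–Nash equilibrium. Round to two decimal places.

Forge's profit: π_F = (115 - 2Q)q_F - (40q_F). Setting ∂π_F/∂q_F = 0: 75 - 4q_F - 2(q_C + q_B) = 0.
Corvus's profit: π_C = (115 - 2Q)q_C - (49q_C). Setting ∂π_C/∂q_C = 0: 66 - 4q_C - 2(q_F + q_B) = 0.
Bastion's profit: π_B = (115 - 2Q)q_B - (5q_B). Setting ∂π_B/∂q_B = 0: 110 - 4q_B - 2(q_F + q_C) = 0.
Adding the 3 conditions: 251 − 4Q − 4Q = 0, i.e. Q = 251/8.
Back-substituting: q_F = (75 − 251/4)/2 = 49/8, q_C = (66 − 251/4)/2 = 13/8, q_B = (110 − 251/4)/2 = 189/8.
Price P = 115 - 2·(251/8) = 209/4.
Forge's profit: (209/4 - 40)·(49/8) = 75.0313.

75.03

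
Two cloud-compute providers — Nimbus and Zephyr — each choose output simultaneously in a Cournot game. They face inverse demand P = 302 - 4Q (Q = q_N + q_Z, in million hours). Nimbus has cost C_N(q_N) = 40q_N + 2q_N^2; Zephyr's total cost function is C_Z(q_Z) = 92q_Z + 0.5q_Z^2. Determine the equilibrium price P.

172

Nimbus's profit: π_N = (302 - 4Q)q_N - (40q_N + 2q_N²). Setting ∂π_N/∂q_N = 0: 262 - 12q_N - 4(q_Z) = 0.
Zephyr's first-order condition: 210 - 9q_Z - 4(q_N) = 0.
Best responses: q_N = (262 - 4q_Z)/12, q_Z = (210 - 4q_N)/9.
Solving the pair: q_N = 33/2, q_Z = 16.
Total output Q = 65/2, so price P = 302 - 4·(65/2) = 172.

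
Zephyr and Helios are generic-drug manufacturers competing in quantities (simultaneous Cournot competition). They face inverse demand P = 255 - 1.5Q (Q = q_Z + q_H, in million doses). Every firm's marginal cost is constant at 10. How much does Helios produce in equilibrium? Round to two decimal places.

A representative firm's profit is π_i = q_i(255 - 1.5Q) - 10q_i.
Setting ∂π_i/∂q_i = 0 with rivals' quantities fixed: 245 - 3q_i - (3/2)q_j = 0.
By symmetry each firm produces the same amount; substituting q_j = q_i yields q_i = 245/(9/2) = 490/9.

54.44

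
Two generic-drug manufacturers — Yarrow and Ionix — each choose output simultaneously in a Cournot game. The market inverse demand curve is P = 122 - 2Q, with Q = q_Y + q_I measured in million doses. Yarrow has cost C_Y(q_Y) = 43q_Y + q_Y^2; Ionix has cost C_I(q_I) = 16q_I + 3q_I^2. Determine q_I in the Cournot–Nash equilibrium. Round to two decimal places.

Yarrow's profit: π_Y = (122 - 2Q)q_Y - (43q_Y + q_Y²). Setting ∂π_Y/∂q_Y = 0: 79 - 6q_Y - 2(q_I) = 0.
Ionix's first-order condition: 106 - 10q_I - 2(q_Y) = 0.
Best responses: q_Y = (79 - 2q_I)/6, q_I = (106 - 2q_Y)/10.
Solving the pair: q_Y = 289/28, q_I = 239/28.

8.54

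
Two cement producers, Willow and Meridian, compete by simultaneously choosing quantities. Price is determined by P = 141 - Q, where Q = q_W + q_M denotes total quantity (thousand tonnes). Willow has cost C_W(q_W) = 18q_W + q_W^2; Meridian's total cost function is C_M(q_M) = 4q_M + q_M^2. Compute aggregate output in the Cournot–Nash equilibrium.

Willow's profit: π_W = (141 - Q)q_W - (18q_W + q_W²). Setting ∂π_W/∂q_W = 0: 123 - 4q_W - (q_M) = 0.
Meridian's profit: π_M = (141 - Q)q_M - (4q_M + q_M²). Setting ∂π_M/∂q_M = 0: 137 - 4q_M - (q_W) = 0.
Best responses: q_W = (123 - q_M)/4, q_M = (137 - q_W)/4.
Substituting one into the other gives q_W = 71/3 and q_M = 85/3.
Total output Q = 71/3 + 85/3 = 52.

52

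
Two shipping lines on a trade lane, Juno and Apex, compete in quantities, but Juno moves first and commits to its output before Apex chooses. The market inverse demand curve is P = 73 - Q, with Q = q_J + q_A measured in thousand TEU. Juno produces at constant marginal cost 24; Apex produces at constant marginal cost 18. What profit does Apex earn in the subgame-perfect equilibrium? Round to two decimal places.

The follower Apex best-responds to any q_J: π_A = (73 - Q)q_A - 18q_A.
Setting the follower's marginal profit to zero, 55 - q_J - 2q_A = 0, i.e. q_A = (55 - q_J)/2.
Juno substitutes q_A(q_J) into its own profit: π_J = q_J(73 - q_J - (55 - q_J)/2) - 24q_J = (91/2 - (1/2)q_J)q_J - 24q_J.
Leader FOC: 43/2 - q_J = 0, so q_J = 43/2.
Then q_A = (55 - 43/2)/2 = 67/4.
Price P = 73 - 153/4 = 139/4.
Apex's profit: (139/4 - 18)·(67/4) = 280.5625.

280.56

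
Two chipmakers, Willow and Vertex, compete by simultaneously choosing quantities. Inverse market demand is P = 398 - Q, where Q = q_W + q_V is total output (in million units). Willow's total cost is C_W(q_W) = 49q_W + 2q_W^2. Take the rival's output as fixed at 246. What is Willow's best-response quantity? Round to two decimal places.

With the rival's output fixed at 246, Willow's profit is π_W = (398 - 246 - q_W)q_W - (49q_W + 2q_W²) = (152 - q_W)q_W - (49q_W + 2q_W²).
∂π_W/∂q_W = 103 - 6q_W = 0, so q_W = 103/6.

17.17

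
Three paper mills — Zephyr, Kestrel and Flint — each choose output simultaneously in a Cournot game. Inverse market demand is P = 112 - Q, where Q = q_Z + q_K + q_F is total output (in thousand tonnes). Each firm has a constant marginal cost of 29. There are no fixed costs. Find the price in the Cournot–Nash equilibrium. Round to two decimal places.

49.75

A representative firm's profit is π_i = q_i(112 - Q) - 29q_i.
Setting ∂π_i/∂q_i = 0 with rivals' quantities fixed: 83 - 2q_i - Σ_{j≠i} q_j = 0.
With identical firms every q_j equals q_i, so Σ_{j≠i} q_j = 2q_i and 83 = 4q_i, giving q_i = 83/4.
Total output Q = 249/4, so price P = 112 - 249/4 = 199/4.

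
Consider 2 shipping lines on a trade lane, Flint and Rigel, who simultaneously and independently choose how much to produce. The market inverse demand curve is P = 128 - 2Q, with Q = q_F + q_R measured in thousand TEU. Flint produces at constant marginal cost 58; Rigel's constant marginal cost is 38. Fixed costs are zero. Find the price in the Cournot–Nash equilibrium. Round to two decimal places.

Flint's profit: π_F = (128 - 2Q)q_F - (58q_F). Setting ∂π_F/∂q_F = 0: 70 - 4q_F - 2(q_R) = 0.
Rigel's first-order condition: 90 - 4q_R - 2(q_F) = 0.
So q_F = (70 - 2q_R)/4 and q_R = (90 - 2q_F)/4.
Solving the pair: q_F = 25/3, q_R = 55/3.
Total output Q = 80/3, so price P = 128 - 2·(80/3) = 224/3.

74.67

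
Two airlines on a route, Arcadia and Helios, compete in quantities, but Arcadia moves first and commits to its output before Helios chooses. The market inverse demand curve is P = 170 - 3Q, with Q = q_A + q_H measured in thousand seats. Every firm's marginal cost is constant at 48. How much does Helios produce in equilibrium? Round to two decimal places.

Solve by backward induction. Given q_A, the follower Helios maximises π_H = (170 - 3q_A - 3q_H)q_H - 48q_H.
Setting the follower's marginal profit to zero, 122 - 3q_A - 6q_H = 0, i.e. q_H = (122 - 3q_A)/6.
Arcadia substitutes q_H(q_A) into its own profit: π_A = q_A(170 - 3q_A - (122 - 3q_A)/2) - 48q_A = (109 - (3/2)q_A)q_A - 48q_A.
The leader's first-order condition 61 - 3q_A = 0 yields q_A = 61/3.
Then q_H = (122 - 3·(61/3))/6 = 61/6.

10.17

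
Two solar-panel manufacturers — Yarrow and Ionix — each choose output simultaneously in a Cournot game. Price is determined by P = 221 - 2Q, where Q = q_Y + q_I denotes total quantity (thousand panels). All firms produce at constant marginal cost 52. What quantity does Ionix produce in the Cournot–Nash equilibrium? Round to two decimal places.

Each firm earns π_i = (221 - 2Q)q_i - 52q_i.
First-order condition (treating rivals' output as given): 169 - 4q_i - 2q_j = 0.
With identical firms every q_j equals q_i, so q_j = q_i and 169 = 6q_i, giving q_i = 169/6.

28.17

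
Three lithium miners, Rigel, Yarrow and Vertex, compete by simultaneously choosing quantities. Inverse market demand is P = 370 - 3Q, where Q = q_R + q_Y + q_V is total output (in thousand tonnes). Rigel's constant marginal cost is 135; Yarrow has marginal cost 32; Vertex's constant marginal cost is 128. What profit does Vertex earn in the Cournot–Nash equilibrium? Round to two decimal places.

487.69

Rigel's profit: π_R = (370 - 3Q)q_R - (135q_R). Setting ∂π_R/∂q_R = 0: 235 - 6q_R - 3(q_Y + q_V) = 0.
Yarrow's first-order condition: 338 - 6q_Y - 3(q_R + q_V) = 0.
Vertex's profit: π_V = (370 - 3Q)q_V - (128q_V). Setting ∂π_V/∂q_V = 0: 242 - 6q_V - 3(q_R + q_Y) = 0.
Summing all 3 equations gives 815 − 12Q = 0, hence Q = 815/12.
Back-substituting: q_R = (235 − 815/4)/3 = 125/12, q_Y = (338 − 815/4)/3 = 179/4, q_V = (242 − 815/4)/3 = 51/4.
Price P = 370 - 3·(815/12) = 665/4.
Vertex's profit: (665/4 - 128)·(51/4) = 487.6875.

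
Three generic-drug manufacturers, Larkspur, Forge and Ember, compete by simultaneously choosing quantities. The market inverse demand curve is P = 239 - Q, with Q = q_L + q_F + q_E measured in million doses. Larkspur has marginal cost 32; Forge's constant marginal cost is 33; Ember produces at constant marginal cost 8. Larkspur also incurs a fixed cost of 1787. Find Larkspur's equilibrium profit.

329

Larkspur's profit: π_L = (239 - Q)q_L - (32q_L). Setting ∂π_L/∂q_L = 0: 207 - 2q_L - (q_F + q_E) = 0.
Forge's first-order condition: 206 - 2q_F - (q_L + q_E) = 0.
Ember's first-order condition: 231 - 2q_E - (q_L + q_F) = 0.
Summing all 3 equations gives 644 − 4Q = 0, hence Q = 161.
Back-substituting: q_L = (207 − 161) = 46, q_F = (206 − 161) = 45, q_E = (231 − 161) = 70.
Price P = 239 - 161 = 78.
Larkspur's profit: (78 - 32)·46 - 1787 = 329.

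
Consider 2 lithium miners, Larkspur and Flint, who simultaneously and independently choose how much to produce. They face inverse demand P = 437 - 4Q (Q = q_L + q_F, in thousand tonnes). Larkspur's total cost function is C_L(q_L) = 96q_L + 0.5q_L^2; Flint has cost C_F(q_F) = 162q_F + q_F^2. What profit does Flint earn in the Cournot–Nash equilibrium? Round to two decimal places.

1127.03

Larkspur's profit: π_L = (437 - 4Q)q_L - (96q_L + (1/2)q_L²). Setting ∂π_L/∂q_L = 0: 341 - 9q_L - 4(q_F) = 0.
Flint's first-order condition: 275 - 10q_F - 4(q_L) = 0.
Best responses: q_L = (341 - 4q_F)/9, q_F = (275 - 4q_L)/10.
Solving the pair: q_L = 1155/37, q_F = 1111/74.
Price P = 437 - 4·46.2297 = 252.0811.
Flint's profit: 252.0811·(1111/74) - 162·(1111/74) - (1111/74)² = 1127.0279.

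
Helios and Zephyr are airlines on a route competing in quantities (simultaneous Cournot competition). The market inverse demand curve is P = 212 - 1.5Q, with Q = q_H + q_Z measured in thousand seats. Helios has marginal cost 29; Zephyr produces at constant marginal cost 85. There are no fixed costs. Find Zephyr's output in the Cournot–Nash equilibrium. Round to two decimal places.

15.78

Helios's profit: π_H = (212 - 1.5Q)q_H - (29q_H). Setting ∂π_H/∂q_H = 0: 183 - 3q_H - (3/2)(q_Z) = 0.
Zephyr's first-order condition: 127 - 3q_Z - (3/2)(q_H) = 0.
So q_H = (183 - (3/2)q_Z)/3 and q_Z = (127 - (3/2)q_H)/3.
Substituting one into the other gives q_H = 478/9 and q_Z = 142/9.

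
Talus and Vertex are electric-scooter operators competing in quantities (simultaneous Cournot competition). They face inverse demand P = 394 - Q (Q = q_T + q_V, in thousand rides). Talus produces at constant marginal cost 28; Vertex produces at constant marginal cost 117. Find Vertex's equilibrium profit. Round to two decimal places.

Talus's profit: π_T = (394 - Q)q_T - (28q_T). Setting ∂π_T/∂q_T = 0: 366 - 2q_T - (q_V) = 0.
Vertex's profit: π_V = (394 - Q)q_V - (117q_V). Setting ∂π_V/∂q_V = 0: 277 - 2q_V - (q_T) = 0.
Best responses: q_T = (366 - q_V)/2, q_V = (277 - q_T)/2.
Solving the pair: q_T = 455/3, q_V = 188/3.
Price P = 394 - 643/3 = 539/3.
Vertex's profit: (539/3 - 117)·(188/3) = 3927.1111.

3927.11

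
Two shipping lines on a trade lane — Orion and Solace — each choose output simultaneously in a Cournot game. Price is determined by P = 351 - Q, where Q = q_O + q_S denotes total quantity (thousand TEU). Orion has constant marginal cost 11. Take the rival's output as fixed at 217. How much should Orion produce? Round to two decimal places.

61.50

With the rival's output fixed at 217, Orion's profit is π_O = (351 - 217 - q_O)q_O - (11q_O) = (134 - q_O)q_O - (11q_O).
∂π_O/∂q_O = 123 - 2q_O = 0, so q_O = 123/2.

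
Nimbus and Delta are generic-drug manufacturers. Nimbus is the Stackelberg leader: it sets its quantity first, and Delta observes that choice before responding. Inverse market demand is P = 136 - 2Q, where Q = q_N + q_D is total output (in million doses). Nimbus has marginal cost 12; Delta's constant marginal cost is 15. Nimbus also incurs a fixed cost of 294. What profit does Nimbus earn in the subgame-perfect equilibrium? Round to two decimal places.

714.06

The follower Delta best-responds to any q_N: π_D = (136 - 2Q)q_D - 15q_D.
∂π_D/∂q_D = 121 - 2q_N - 4q_D = 0 gives the reaction function q_D = (121 - 2q_N)/4.
Nimbus substitutes q_D(q_N) into its own profit: π_N = q_N(136 - 2q_N - (121 - 2q_N)/2) - 12q_N = (151/2 - q_N)q_N - 12q_N.
The leader's first-order condition 127/2 - 2q_N = 0 yields q_N = 127/4.
Then q_D = (121 - 2·(127/4))/4 = 115/8.
Price P = 136 - 2·(369/8) = 175/4.
Nimbus's profit: (175/4 - 12)·(127/4) - 294 = 714.0625.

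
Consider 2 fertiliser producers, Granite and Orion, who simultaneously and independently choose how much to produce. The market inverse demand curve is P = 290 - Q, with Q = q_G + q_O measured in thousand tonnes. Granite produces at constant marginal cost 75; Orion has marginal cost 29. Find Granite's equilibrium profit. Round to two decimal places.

3173.44

Granite's profit: π_G = (290 - Q)q_G - (75q_G). Setting ∂π_G/∂q_G = 0: 215 - 2q_G - (q_O) = 0.
Orion's profit: π_O = (290 - Q)q_O - (29q_O). Setting ∂π_O/∂q_O = 0: 261 - 2q_O - (q_G) = 0.
Best responses: q_G = (215 - q_O)/2, q_O = (261 - q_G)/2.
Solving the pair: q_G = 169/3, q_O = 307/3.
Price P = 290 - 476/3 = 394/3.
Granite's profit: (394/3 - 75)·(169/3) = 3173.4444.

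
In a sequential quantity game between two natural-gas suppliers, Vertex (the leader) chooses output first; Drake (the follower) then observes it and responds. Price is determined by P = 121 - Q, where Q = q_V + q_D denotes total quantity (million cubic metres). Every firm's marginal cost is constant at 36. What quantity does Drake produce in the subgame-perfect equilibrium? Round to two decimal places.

21.25

Solve by backward induction. Given q_V, the follower Drake maximises π_D = (121 - q_V - q_D)q_D - 36q_D.
∂π_D/∂q_D = 85 - q_V - 2q_D = 0 gives the reaction function q_D = (85 - q_V)/2.
The leader anticipates this reaction. Substituting into P = 121 - Q gives P = 157/2 - (1/2)q_V, so π_V = (157/2 - (1/2)q_V)q_V - 36q_V.
The leader's first-order condition 85/2 - q_V = 0 yields q_V = 85/2.
Then q_D = (85 - 85/2)/2 = 85/4.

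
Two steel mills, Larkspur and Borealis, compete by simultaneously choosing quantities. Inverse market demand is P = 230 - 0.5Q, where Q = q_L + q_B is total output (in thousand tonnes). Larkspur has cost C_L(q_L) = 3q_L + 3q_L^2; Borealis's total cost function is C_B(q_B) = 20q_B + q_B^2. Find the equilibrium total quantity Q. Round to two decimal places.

Larkspur's profit: π_L = (230 - 0.5Q)q_L - (3q_L + 3q_L²). Setting ∂π_L/∂q_L = 0: 227 - 7q_L - (1/2)(q_B) = 0.
Borealis's first-order condition: 210 - 3q_B - (1/2)(q_L) = 0.
Best responses: q_L = (227 - (1/2)q_B)/7, q_B = (210 - (1/2)q_L)/3.
Substituting one into the other gives q_L = 27.7590 and q_B = 65.3735.
Total output Q = 27.7590 + 65.3735 = 93.1325.

93.13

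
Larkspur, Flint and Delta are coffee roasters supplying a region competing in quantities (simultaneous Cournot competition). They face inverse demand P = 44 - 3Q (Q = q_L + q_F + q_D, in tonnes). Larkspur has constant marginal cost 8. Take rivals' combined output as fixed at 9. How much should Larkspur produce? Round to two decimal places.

1.50

With rivals' combined output fixed at 9, Larkspur's profit is π_L = (44 - 3·9 - 3q_L)q_L - (8q_L) = (17 - 3q_L)q_L - (8q_L).
∂π_L/∂q_L = 9 - 6q_L = 0, so q_L = 3/2.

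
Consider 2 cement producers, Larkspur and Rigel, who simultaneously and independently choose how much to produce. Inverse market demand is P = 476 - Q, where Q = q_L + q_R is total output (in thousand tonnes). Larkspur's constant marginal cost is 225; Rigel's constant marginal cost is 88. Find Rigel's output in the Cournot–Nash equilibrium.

175

Larkspur's profit: π_L = (476 - Q)q_L - (225q_L). Setting ∂π_L/∂q_L = 0: 251 - 2q_L - (q_R) = 0.
Rigel's first-order condition: 388 - 2q_R - (q_L) = 0.
So q_L = (251 - q_R)/2 and q_R = (388 - q_L)/2.
Solving the pair: q_L = 38, q_R = 175.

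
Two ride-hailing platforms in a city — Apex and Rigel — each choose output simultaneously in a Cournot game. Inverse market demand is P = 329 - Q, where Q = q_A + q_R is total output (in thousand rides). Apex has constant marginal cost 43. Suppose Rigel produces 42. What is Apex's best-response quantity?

122

With the rival's output fixed at 42, Apex's profit is π_A = (329 - 42 - q_A)q_A - (43q_A) = (287 - q_A)q_A - (43q_A).
∂π_A/∂q_A = 244 - 2q_A = 0, so q_A = 122.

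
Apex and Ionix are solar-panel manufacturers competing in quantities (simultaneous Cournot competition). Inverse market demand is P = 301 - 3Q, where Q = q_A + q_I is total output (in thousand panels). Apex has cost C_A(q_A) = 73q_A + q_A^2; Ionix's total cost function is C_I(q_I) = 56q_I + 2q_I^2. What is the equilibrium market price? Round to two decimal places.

181.80

Apex's profit: π_A = (301 - 3Q)q_A - (73q_A + q_A²). Setting ∂π_A/∂q_A = 0: 228 - 8q_A - 3(q_I) = 0.
Ionix's first-order condition: 245 - 10q_I - 3(q_A) = 0.
So q_A = (228 - 3q_I)/8 and q_I = (245 - 3q_A)/10.
Substituting one into the other gives q_A = 1545/71 and q_I = 1276/71.
Total output Q = 39.7324, so price P = 301 - 3·39.7324 = 181.8028.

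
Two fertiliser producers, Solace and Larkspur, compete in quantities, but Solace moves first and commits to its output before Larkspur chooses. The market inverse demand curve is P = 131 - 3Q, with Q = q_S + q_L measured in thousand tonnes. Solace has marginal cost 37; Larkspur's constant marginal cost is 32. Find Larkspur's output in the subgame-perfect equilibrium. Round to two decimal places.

The follower Larkspur best-responds to any q_S: π_L = (131 - 3Q)q_L - 32q_L.
∂π_L/∂q_L = 99 - 3q_S - 6q_L = 0 gives the reaction function q_L = (99 - 3q_S)/6.
Solace substitutes q_L(q_S) into its own profit: π_S = q_S(131 - 3q_S - (99 - 3q_S)/2) - 37q_S = (163/2 - (3/2)q_S)q_S - 37q_S.
Maximising: ∂π_S/∂q_S = 89/2 - 3q_S = 0, giving q_S = 89/6.
Then q_L = (99 - 3·(89/6))/6 = 109/12.

9.08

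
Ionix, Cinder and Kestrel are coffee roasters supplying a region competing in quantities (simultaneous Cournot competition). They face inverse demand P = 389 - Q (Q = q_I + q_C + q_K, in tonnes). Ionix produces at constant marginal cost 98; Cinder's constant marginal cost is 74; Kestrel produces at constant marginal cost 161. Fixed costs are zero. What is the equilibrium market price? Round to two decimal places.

180.50

Ionix's profit: π_I = (389 - Q)q_I - (98q_I). Setting ∂π_I/∂q_I = 0: 291 - 2q_I - (q_C + q_K) = 0.
Cinder's profit: π_C = (389 - Q)q_C - (74q_C). Setting ∂π_C/∂q_C = 0: 315 - 2q_C - (q_I + q_K) = 0.
Kestrel's profit: π_K = (389 - Q)q_K - (161q_K). Setting ∂π_K/∂q_K = 0: 228 - 2q_K - (q_I + q_C) = 0.
Summing all 3 equations gives 834 − 4Q = 0, hence Q = 417/2.
Back-substituting: q_I = (291 − 417/2) = 165/2, q_C = (315 − 417/2) = 213/2, q_K = (228 − 417/2) = 39/2.
Total output Q = 417/2, so price P = 389 - 417/2 = 361/2.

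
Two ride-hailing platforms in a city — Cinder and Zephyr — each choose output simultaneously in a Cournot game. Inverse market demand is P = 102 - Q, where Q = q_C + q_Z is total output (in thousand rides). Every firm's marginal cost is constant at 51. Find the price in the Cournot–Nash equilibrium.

A representative firm's profit is π_i = q_i(102 - Q) - 51q_i.
First-order condition (treating rivals' output as given): 51 - 2q_i - q_j = 0.
With identical firms every q_j equals q_i, so q_j = q_i and 51 = 3q_i, giving q_i = 17.
Total output Q = 34, so price P = 102 - 34 = 68.

68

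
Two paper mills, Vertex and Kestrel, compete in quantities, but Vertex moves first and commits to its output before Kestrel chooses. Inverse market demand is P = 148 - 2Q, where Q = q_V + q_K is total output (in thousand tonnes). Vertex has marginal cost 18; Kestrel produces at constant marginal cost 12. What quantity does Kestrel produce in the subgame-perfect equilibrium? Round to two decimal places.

Solve by backward induction. Given q_V, the follower Kestrel maximises π_K = (148 - 2q_V - 2q_K)q_K - 12q_K.
Setting the follower's marginal profit to zero, 136 - 2q_V - 4q_K = 0, i.e. q_K = (136 - 2q_V)/4.
The leader anticipates this reaction. Substituting into P = 148 - 2Q gives P = 80 - q_V, so π_V = (80 - q_V)q_V - 18q_V.
Leader FOC: 62 - 2q_V = 0, so q_V = 31.
Then q_K = (136 - 2·31)/4 = 37/2.

18.50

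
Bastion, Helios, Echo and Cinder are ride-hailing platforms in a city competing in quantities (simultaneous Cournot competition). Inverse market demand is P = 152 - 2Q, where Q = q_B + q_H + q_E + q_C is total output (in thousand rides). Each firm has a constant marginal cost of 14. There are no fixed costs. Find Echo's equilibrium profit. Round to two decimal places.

380.88

A representative firm's profit is π_i = q_i(152 - 2Q) - 14q_i.
Setting ∂π_i/∂q_i = 0 with rivals' quantities fixed: 138 - 4q_i - 2·Σ_{j≠i} q_j = 0.
By symmetry each firm produces the same amount; substituting Σ_{j≠i} q_j = 3q_i yields q_i = 138/10 = 69/5.
Price P = 152 - 2·(276/5) = 208/5.
Echo's profit: (208/5 - 14)·(69/5) = 380.8800.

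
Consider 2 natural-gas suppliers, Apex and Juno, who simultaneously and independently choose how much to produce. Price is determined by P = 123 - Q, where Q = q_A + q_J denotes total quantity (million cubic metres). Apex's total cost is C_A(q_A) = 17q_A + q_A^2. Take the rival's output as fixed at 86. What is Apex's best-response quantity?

5

With the rival's output fixed at 86, Apex's profit is π_A = (123 - 86 - q_A)q_A - (17q_A + q_A²) = (37 - q_A)q_A - (17q_A + q_A²).
∂π_A/∂q_A = 20 - 4q_A = 0, so q_A = 5.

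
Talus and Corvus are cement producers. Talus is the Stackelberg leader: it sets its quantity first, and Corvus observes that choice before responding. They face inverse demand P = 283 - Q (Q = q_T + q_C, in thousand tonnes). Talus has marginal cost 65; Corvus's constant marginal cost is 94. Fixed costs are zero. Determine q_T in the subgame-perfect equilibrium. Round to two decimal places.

Solve by backward induction. Given q_T, the follower Corvus maximises π_C = (283 - q_T - q_C)q_C - 94q_C.
Follower FOC: 189 - q_T - 2q_C = 0, so q_C(q_T) = (189 - q_T)/2.
The leader anticipates this reaction. Substituting into P = 283 - Q gives P = 377/2 - (1/2)q_T, so π_T = (377/2 - (1/2)q_T)q_T - 65q_T.
The leader's first-order condition 247/2 - q_T = 0 yields q_T = 247/2.
Then q_C = (189 - 247/2)/2 = 131/4.

123.50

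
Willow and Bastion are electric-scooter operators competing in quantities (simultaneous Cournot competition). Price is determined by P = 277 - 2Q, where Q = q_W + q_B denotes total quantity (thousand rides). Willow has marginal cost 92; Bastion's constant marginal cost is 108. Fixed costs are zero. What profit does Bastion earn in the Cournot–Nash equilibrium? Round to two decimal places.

1300.50

Willow's profit: π_W = (277 - 2Q)q_W - (92q_W). Setting ∂π_W/∂q_W = 0: 185 - 4q_W - 2(q_B) = 0.
Bastion's profit: π_B = (277 - 2Q)q_B - (108q_B). Setting ∂π_B/∂q_B = 0: 169 - 4q_B - 2(q_W) = 0.
So q_W = (185 - 2q_B)/4 and q_B = (169 - 2q_W)/4.
Solving the pair: q_W = 67/2, q_B = 51/2.
Price P = 277 - 2·59 = 159.
Bastion's profit: (159 - 108)·(51/2) = 1300.5000.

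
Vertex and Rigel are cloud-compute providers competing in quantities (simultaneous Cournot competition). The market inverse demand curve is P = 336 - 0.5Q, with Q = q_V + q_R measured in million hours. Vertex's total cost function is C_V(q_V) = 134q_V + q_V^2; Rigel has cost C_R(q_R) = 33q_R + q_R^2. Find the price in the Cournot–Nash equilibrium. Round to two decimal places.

Vertex's profit: π_V = (336 - 0.5Q)q_V - (134q_V + q_V²). Setting ∂π_V/∂q_V = 0: 202 - 3q_V - (1/2)(q_R) = 0.
Rigel's profit: π_R = (336 - 0.5Q)q_R - (33q_R + q_R²). Setting ∂π_R/∂q_R = 0: 303 - 3q_R - (1/2)(q_V) = 0.
Best responses: q_V = (202 - (1/2)q_R)/3, q_R = (303 - (1/2)q_V)/3.
Substituting one into the other gives q_V = 1818/35 and q_R = 92.3429.
Total output Q = 1010/7, so price P = 336 - (1/2)·(1010/7) = 1847/7.

263.86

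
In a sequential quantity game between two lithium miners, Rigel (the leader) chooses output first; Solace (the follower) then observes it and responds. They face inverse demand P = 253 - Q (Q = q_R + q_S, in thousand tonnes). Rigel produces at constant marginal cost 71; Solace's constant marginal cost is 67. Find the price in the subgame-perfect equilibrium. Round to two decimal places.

Solve by backward induction. Given q_R, the follower Solace maximises π_S = (253 - q_R - q_S)q_S - 67q_S.
Follower FOC: 186 - q_R - 2q_S = 0, so q_S(q_R) = (186 - q_R)/2.
The leader anticipates this reaction. Substituting into P = 253 - Q gives P = 160 - (1/2)q_R, so π_R = (160 - (1/2)q_R)q_R - 71q_R.
The leader's first-order condition 89 - q_R = 0 yields q_R = 89.
Then q_S = (186 - 89)/2 = 97/2.
Total output Q = 275/2, so price P = 253 - 275/2 = 231/2.

115.50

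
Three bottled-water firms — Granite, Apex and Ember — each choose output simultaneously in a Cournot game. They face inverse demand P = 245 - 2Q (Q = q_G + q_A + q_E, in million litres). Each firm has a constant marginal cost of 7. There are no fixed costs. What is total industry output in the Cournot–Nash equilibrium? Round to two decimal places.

89.25

Each firm earns π_i = (245 - 2Q)q_i - 7q_i.
Setting ∂π_i/∂q_i = 0 with rivals' quantities fixed: 238 - 4q_i - 2·Σ_{j≠i} q_j = 0.
By symmetry each firm produces the same amount; substituting Σ_{j≠i} q_j = 2q_i yields q_i = 238/8 = 119/4.
Total output Q = 119/4 + 119/4 + 119/4 = 357/4.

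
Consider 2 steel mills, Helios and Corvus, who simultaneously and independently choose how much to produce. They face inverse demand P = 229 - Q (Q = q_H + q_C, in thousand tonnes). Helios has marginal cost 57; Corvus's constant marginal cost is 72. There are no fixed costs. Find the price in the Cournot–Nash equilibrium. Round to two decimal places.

Helios's profit: π_H = (229 - Q)q_H - (57q_H). Setting ∂π_H/∂q_H = 0: 172 - 2q_H - (q_C) = 0.
Corvus's first-order condition: 157 - 2q_C - (q_H) = 0.
Best responses: q_H = (172 - q_C)/2, q_C = (157 - q_H)/2.
Substituting one into the other gives q_H = 187/3 and q_C = 142/3.
Total output Q = 329/3, so price P = 229 - 329/3 = 358/3.

119.33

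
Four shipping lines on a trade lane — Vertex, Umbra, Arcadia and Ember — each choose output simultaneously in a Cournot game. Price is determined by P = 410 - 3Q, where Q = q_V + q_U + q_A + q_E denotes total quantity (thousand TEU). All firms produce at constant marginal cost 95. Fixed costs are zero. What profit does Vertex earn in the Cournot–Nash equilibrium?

1323

A representative firm's profit is π_i = q_i(410 - 3Q) - 95q_i.
First-order condition (treating rivals' output as given): 315 - 6q_i - 3·Σ_{j≠i} q_j = 0.
By symmetry each firm produces the same amount; substituting Σ_{j≠i} q_j = 3q_i yields q_i = 315/15 = 21.
Price P = 410 - 3·84 = 158.
Vertex's profit: (158 - 95)·21 = 1323.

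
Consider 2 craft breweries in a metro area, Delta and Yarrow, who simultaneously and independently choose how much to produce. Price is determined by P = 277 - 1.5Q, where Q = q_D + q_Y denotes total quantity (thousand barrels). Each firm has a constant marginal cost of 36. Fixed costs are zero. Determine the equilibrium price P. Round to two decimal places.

116.33

A representative firm's profit is π_i = q_i(277 - 1.5Q) - 36q_i.
Setting ∂π_i/∂q_i = 0 with rivals' quantities fixed: 241 - 3q_i - (3/2)q_j = 0.
By symmetry each firm produces the same amount; substituting q_j = q_i yields q_i = 241/(9/2) = 482/9.
Total output Q = 964/9, so price P = 277 - (3/2)·(964/9) = 349/3.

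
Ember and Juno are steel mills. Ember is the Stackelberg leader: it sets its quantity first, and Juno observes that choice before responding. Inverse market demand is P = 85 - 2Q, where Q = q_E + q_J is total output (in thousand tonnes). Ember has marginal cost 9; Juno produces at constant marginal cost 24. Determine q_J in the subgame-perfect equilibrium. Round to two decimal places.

Solve by backward induction. Given q_E, the follower Juno maximises π_J = (85 - 2q_E - 2q_J)q_J - 24q_J.
∂π_J/∂q_J = 61 - 2q_E - 4q_J = 0 gives the reaction function q_J = (61 - 2q_E)/4.
The leader anticipates this reaction. Substituting into P = 85 - 2Q gives P = 109/2 - q_E, so π_E = (109/2 - q_E)q_E - 9q_E.
Maximising: ∂π_E/∂q_E = 91/2 - 2q_E = 0, giving q_E = 91/4.
Then q_J = (61 - 2·(91/4))/4 = 31/8.

3.88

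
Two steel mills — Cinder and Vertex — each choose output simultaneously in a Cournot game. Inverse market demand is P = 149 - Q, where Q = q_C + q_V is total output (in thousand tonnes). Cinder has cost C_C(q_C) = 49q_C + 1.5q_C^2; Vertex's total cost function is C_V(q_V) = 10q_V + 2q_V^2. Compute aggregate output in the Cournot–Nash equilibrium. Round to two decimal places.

Cinder's profit: π_C = (149 - Q)q_C - (49q_C + (3/2)q_C²). Setting ∂π_C/∂q_C = 0: 100 - 5q_C - (q_V) = 0.
Vertex's first-order condition: 139 - 6q_V - (q_C) = 0.
Rearranging gives the reaction functions q_C = (100 - q_V)/5 and q_V = (139 - q_C)/6.
Substituting one into the other gives q_C = 461/29 and q_V = 595/29.
Total output Q = 461/29 + 595/29 = 1056/29.

36.41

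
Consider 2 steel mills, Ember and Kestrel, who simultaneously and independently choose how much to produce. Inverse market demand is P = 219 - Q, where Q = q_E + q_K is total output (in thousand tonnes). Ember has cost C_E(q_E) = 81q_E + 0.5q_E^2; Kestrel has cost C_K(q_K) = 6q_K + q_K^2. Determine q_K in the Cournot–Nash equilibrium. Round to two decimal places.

45.55

Ember's profit: π_E = (219 - Q)q_E - (81q_E + (1/2)q_E²). Setting ∂π_E/∂q_E = 0: 138 - 3q_E - (q_K) = 0.
Kestrel's first-order condition: 213 - 4q_K - (q_E) = 0.
Rearranging gives the reaction functions q_E = (138 - q_K)/3 and q_K = (213 - q_E)/4.
Solving the pair: q_E = 339/11, q_K = 501/11.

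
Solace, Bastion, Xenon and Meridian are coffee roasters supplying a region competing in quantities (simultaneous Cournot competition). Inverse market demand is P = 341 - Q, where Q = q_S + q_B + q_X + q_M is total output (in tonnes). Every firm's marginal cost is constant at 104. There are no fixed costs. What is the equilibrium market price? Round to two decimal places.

A representative firm's profit is π_i = q_i(341 - Q) - 104q_i.
Setting ∂π_i/∂q_i = 0 with rivals' quantities fixed: 237 - 2q_i - Σ_{j≠i} q_j = 0.
By symmetry each firm produces the same amount; substituting Σ_{j≠i} q_j = 3q_i yields q_i = 237/5.
Total output Q = 948/5, so price P = 341 - 948/5 = 757/5.

151.40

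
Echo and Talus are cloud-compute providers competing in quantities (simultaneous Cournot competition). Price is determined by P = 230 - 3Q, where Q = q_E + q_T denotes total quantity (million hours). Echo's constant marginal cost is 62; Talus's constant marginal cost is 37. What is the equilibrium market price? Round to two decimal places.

109.67

Echo's profit: π_E = (230 - 3Q)q_E - (62q_E). Setting ∂π_E/∂q_E = 0: 168 - 6q_E - 3(q_T) = 0.
Talus's profit: π_T = (230 - 3Q)q_T - (37q_T). Setting ∂π_T/∂q_T = 0: 193 - 6q_T - 3(q_E) = 0.
Best responses: q_E = (168 - 3q_T)/6, q_T = (193 - 3q_E)/6.
Solving the pair: q_E = 143/9, q_T = 218/9.
Total output Q = 361/9, so price P = 230 - 3·(361/9) = 329/3.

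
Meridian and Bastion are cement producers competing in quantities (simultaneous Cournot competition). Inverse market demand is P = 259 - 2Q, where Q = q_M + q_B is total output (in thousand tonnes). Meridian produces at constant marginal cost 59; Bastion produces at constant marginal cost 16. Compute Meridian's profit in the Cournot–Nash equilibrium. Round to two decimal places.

1369.39

Meridian's profit: π_M = (259 - 2Q)q_M - (59q_M). Setting ∂π_M/∂q_M = 0: 200 - 4q_M - 2(q_B) = 0.
Bastion's profit: π_B = (259 - 2Q)q_B - (16q_B). Setting ∂π_B/∂q_B = 0: 243 - 4q_B - 2(q_M) = 0.
Rearranging gives the reaction functions q_M = (200 - 2q_B)/4 and q_B = (243 - 2q_M)/4.
Solving the pair: q_M = 157/6, q_B = 143/3.
Price P = 259 - 2·(443/6) = 334/3.
Meridian's profit: (334/3 - 59)·(157/6) = 1369.3889.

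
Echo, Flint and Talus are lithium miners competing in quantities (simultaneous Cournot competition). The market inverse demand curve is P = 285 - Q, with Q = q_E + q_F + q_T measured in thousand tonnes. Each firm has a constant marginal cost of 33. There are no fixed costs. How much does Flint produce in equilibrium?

Each firm earns π_i = (285 - Q)q_i - 33q_i.
First-order condition (treating rivals' output as given): 252 - 2q_i - Σ_{j≠i} q_j = 0.
With identical firms every q_j equals q_i, so Σ_{j≠i} q_j = 2q_i and 252 = 4q_i, giving q_i = 63.

63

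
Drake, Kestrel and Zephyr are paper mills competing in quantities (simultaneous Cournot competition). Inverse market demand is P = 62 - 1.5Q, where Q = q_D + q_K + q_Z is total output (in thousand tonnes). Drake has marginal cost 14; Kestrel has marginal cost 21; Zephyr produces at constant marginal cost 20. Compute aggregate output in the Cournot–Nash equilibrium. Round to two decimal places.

Drake's profit: π_D = (62 - 1.5Q)q_D - (14q_D). Setting ∂π_D/∂q_D = 0: 48 - 3q_D - (3/2)(q_K + q_Z) = 0.
Kestrel's profit: π_K = (62 - 1.5Q)q_K - (21q_K). Setting ∂π_K/∂q_K = 0: 41 - 3q_K - (3/2)(q_D + q_Z) = 0.
Zephyr's profit: π_Z = (62 - 1.5Q)q_Z - (20q_Z). Setting ∂π_Z/∂q_Z = 0: 42 - 3q_Z - (3/2)(q_D + q_K) = 0.
Adding the 3 conditions: 131 − 3Q − 3Q = 0, i.e. Q = 131/6.
Back-substituting: q_D = (48 − 131/4)/(3/2) = 61/6, q_K = (41 − 131/4)/(3/2) = 11/2, q_Z = (42 − 131/4)/(3/2) = 37/6.
Total output Q = 61/6 + 11/2 + 37/6 = 131/6.

21.83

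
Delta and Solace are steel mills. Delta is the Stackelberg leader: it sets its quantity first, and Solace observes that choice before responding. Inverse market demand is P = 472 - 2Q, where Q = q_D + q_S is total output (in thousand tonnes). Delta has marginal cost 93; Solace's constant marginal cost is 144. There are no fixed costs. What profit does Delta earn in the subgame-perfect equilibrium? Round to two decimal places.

Solve by backward induction. Given q_D, the follower Solace maximises π_S = (472 - 2q_D - 2q_S)q_S - 144q_S.
Follower FOC: 328 - 2q_D - 4q_S = 0, so q_S(q_D) = (328 - 2q_D)/4.
The leader anticipates this reaction. Substituting into P = 472 - 2Q gives P = 308 - q_D, so π_D = (308 - q_D)q_D - 93q_D.
Maximising: ∂π_D/∂q_D = 215 - 2q_D = 0, giving q_D = 215/2.
Then q_S = (328 - 2·(215/2))/4 = 113/4.
Price P = 472 - 2·(543/4) = 401/2.
Delta's profit: (401/2 - 93)·(215/2) = 11556.2500.

11556.25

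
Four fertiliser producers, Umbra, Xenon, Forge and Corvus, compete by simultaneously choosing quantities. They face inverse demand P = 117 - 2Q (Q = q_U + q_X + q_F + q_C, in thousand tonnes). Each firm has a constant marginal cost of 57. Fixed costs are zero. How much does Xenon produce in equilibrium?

Each firm earns π_i = (117 - 2Q)q_i - 57q_i.
Setting ∂π_i/∂q_i = 0 with rivals' quantities fixed: 60 - 4q_i - 2·Σ_{j≠i} q_j = 0.
With identical firms every q_j equals q_i, so Σ_{j≠i} q_j = 3q_i and 60 = 10q_i, giving q_i = 6.

6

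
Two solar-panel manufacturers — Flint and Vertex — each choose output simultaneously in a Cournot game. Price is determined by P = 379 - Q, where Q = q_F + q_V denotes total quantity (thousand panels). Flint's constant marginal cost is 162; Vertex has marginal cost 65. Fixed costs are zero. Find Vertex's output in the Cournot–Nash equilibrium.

137

Flint's profit: π_F = (379 - Q)q_F - (162q_F). Setting ∂π_F/∂q_F = 0: 217 - 2q_F - (q_V) = 0.
Vertex's first-order condition: 314 - 2q_V - (q_F) = 0.
Best responses: q_F = (217 - q_V)/2, q_V = (314 - q_F)/2.
Substituting one into the other gives q_F = 40 and q_V = 137.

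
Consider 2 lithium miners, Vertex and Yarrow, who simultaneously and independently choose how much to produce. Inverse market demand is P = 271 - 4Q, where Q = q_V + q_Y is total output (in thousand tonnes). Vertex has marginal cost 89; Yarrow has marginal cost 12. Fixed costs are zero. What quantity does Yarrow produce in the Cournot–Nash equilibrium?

Vertex's profit: π_V = (271 - 4Q)q_V - (89q_V). Setting ∂π_V/∂q_V = 0: 182 - 8q_V - 4(q_Y) = 0.
Yarrow's first-order condition: 259 - 8q_Y - 4(q_V) = 0.
Rearranging gives the reaction functions q_V = (182 - 4q_Y)/8 and q_Y = (259 - 4q_V)/8.
Solving the pair: q_V = 35/4, q_Y = 28.

28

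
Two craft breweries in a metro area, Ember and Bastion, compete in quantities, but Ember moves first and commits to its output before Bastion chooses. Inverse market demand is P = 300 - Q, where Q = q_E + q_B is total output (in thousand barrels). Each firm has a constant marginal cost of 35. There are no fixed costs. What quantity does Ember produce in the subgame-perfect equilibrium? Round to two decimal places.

The follower Bastion best-responds to any q_E: π_B = (300 - Q)q_B - 35q_B.
Setting the follower's marginal profit to zero, 265 - q_E - 2q_B = 0, i.e. q_B = (265 - q_E)/2.
Ember substitutes q_B(q_E) into its own profit: π_E = q_E(300 - q_E - (265 - q_E)/2) - 35q_E = (335/2 - (1/2)q_E)q_E - 35q_E.
Maximising: ∂π_E/∂q_E = 265/2 - q_E = 0, giving q_E = 265/2.
Then q_B = (265 - 265/2)/2 = 265/4.

132.50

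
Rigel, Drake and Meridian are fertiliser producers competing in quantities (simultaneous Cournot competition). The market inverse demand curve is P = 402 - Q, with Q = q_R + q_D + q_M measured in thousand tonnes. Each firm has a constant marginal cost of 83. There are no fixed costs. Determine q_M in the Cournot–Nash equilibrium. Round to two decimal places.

79.75

A representative firm's profit is π_i = q_i(402 - Q) - 83q_i.
Setting ∂π_i/∂q_i = 0 with rivals' quantities fixed: 319 - 2q_i - Σ_{j≠i} q_j = 0.
By symmetry each firm produces the same amount; substituting Σ_{j≠i} q_j = 2q_i yields q_i = 319/4.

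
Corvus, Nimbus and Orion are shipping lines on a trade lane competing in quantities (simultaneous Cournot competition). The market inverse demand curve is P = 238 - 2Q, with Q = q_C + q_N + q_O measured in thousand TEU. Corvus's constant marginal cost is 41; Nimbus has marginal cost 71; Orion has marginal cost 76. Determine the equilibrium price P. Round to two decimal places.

Corvus's profit: π_C = (238 - 2Q)q_C - (41q_C). Setting ∂π_C/∂q_C = 0: 197 - 4q_C - 2(q_N + q_O) = 0.
Nimbus's first-order condition: 167 - 4q_N - 2(q_C + q_O) = 0.
Orion's profit: π_O = (238 - 2Q)q_O - (76q_O). Setting ∂π_O/∂q_O = 0: 162 - 4q_O - 2(q_C + q_N) = 0.
Summing all 3 equations gives 526 − 8Q = 0, hence Q = 263/4.
Back-substituting: q_C = (197 − 263/2)/2 = 131/4, q_N = (167 − 263/2)/2 = 71/4, q_O = (162 − 263/2)/2 = 61/4.
Total output Q = 263/4, so price P = 238 - 2·(263/4) = 213/2.

106.50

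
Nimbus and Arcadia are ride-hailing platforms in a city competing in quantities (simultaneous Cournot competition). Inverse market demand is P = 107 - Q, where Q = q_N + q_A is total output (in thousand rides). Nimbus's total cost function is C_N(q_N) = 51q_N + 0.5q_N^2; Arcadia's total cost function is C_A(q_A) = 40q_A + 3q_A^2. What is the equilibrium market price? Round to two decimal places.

Nimbus's profit: π_N = (107 - Q)q_N - (51q_N + (1/2)q_N²). Setting ∂π_N/∂q_N = 0: 56 - 3q_N - (q_A) = 0.
Arcadia's profit: π_A = (107 - Q)q_A - (40q_A + 3q_A²). Setting ∂π_A/∂q_A = 0: 67 - 8q_A - (q_N) = 0.
So q_N = (56 - q_A)/3 and q_A = (67 - q_N)/8.
Solving the pair: q_N = 381/23, q_A = 145/23.
Total output Q = 526/23, so price P = 107 - 526/23 = 1935/23.

84.13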